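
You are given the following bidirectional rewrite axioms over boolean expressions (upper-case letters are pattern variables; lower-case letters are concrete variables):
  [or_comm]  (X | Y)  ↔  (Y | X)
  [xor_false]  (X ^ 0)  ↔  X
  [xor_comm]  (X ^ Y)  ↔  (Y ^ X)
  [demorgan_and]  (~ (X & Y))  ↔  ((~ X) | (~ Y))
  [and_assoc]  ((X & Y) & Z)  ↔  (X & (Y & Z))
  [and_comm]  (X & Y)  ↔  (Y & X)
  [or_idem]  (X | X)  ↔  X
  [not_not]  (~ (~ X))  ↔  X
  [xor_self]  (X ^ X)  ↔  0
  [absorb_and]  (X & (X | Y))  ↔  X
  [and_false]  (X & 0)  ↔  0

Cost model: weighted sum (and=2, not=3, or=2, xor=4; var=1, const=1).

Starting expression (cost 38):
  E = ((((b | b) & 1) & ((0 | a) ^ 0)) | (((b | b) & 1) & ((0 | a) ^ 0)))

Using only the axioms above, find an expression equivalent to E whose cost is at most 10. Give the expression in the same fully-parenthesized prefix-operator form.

1. [or_idem →] ((((b | b) & 1) & ((0 | a) ^ 0)) | (((b | b) & 1) & ((0 | a) ^ 0)))  →  (((b | b) & 1) & ((0 | a) ^ 0))
2. [xor_false →] ((0 | a) ^ 0)  →  (0 | a);  E = (((b | b) & 1) & (0 | a))
3. [or_idem →] (b | b)  →  b;  cost 10 ≤ 10, done

((b & 1) & (0 | a))   [cost 10]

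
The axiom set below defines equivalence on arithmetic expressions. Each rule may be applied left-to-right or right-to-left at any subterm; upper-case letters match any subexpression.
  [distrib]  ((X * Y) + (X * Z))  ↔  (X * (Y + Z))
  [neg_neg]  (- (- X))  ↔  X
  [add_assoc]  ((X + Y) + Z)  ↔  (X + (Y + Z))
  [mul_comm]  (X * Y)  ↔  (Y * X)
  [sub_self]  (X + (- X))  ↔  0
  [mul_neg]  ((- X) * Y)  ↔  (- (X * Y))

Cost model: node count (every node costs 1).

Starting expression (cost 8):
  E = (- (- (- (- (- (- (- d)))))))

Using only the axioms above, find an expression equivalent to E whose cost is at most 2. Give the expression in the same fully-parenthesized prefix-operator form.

(1) (- (- (- (- d))))  =[neg_neg →]=  (- (- d))    ⊢ (- (- (- (- (- d)))))
(2) (- (- d))  =[neg_neg →]=  d    ⊢ (- (- (- d)))
(3) (- (- (- d)))  =[neg_neg →]=  (- d)    ⊢ cost 2, within 2

(- d)   [cost 2]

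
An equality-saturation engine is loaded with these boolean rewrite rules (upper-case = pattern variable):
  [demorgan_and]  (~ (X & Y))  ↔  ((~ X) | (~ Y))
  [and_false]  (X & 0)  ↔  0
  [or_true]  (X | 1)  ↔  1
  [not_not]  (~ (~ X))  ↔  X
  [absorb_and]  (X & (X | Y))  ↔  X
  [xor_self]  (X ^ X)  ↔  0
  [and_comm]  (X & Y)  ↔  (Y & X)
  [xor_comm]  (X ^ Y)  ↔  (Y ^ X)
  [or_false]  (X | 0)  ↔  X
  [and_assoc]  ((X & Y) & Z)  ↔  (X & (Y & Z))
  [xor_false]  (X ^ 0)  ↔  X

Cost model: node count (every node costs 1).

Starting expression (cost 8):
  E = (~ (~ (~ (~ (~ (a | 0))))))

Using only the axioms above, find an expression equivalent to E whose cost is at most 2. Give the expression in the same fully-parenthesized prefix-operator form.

step 1: not_not (→) rewrites (~ (~ (~ (~ (~ (a | 0)))))) into (~ (~ (~ (a | 0))))
step 2: or_false (→) rewrites (a | 0) into a, now (~ (~ (~ a)))
step 3: not_not (→) rewrites (~ (~ (~ a))) into (~ a), reaching cost 2 (bound 2)

(~ a)   [cost 2]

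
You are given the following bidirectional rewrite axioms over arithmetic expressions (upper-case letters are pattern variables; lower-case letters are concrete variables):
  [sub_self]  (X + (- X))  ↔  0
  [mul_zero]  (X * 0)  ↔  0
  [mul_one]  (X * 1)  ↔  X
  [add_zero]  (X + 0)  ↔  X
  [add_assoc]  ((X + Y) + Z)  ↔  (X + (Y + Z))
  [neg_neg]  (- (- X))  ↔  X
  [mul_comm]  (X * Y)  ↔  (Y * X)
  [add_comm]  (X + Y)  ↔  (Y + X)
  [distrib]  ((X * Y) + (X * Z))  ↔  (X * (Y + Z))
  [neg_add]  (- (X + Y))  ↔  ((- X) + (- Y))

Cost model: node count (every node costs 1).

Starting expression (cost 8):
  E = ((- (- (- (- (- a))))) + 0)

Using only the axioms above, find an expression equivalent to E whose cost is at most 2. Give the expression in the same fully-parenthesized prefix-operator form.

step 1: neg_neg (→) rewrites (- (- (- a))) into (- a), now ((- (- (- a))) + 0)
step 2: add_zero (→) rewrites ((- (- (- a))) + 0) into (- (- (- a)))
step 3: neg_neg (→) rewrites (- (- a)) into a, reaching cost 2 (bound 2)

(- a)   [cost 2]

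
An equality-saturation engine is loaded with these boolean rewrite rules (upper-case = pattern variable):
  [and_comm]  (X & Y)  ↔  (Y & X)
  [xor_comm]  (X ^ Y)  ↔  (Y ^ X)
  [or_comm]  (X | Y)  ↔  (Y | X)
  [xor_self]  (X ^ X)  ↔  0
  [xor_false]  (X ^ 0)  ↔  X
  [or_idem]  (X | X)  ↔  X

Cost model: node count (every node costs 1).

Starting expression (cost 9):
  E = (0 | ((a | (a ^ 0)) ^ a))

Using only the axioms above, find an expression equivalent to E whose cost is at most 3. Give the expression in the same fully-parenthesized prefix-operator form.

(0 | 0)   [cost 3]

(1) (a ^ 0)  =[xor_false →]=  a    ⊢ (0 | ((a | a) ^ a))
(2) (a | a)  =[or_idem →]=  a    ⊢ (0 | (a ^ a))
(3) (a ^ a)  =[xor_self →]=  0    ⊢ cost 3, within 3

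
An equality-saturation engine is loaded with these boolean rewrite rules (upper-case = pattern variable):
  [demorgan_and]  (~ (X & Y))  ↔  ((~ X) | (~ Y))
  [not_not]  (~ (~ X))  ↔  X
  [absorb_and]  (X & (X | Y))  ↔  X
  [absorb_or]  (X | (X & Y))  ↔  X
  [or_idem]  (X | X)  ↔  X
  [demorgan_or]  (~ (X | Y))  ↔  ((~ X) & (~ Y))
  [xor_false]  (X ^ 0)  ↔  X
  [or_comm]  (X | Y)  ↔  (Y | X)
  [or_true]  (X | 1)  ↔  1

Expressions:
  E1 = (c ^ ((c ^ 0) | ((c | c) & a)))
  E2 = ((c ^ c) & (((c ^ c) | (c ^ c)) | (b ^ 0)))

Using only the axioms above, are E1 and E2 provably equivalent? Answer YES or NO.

YES

(1) (c ^ 0)  =[xor_false →]=  c    ⊢ (c ^ (c | ((c | c) & a)))
(2) (c | c)  =[or_idem →]=  c    ⊢ (c ^ (c | (c & a)))
(3) (c | (c & a))  =[absorb_or →]=  c    ⊢ (c ^ c)
(4) (c ^ c)  =[absorb_and ←]=  ((c ^ c) & ((c ^ c) | b))
(5) (c ^ c)  =[or_idem ←]=  ((c ^ c) | (c ^ c))    ⊢ ((c ^ c) & (((c ^ c) | (c ^ c)) | b))
(6) b  =[xor_false ←]=  (b ^ 0)    ⊢ E2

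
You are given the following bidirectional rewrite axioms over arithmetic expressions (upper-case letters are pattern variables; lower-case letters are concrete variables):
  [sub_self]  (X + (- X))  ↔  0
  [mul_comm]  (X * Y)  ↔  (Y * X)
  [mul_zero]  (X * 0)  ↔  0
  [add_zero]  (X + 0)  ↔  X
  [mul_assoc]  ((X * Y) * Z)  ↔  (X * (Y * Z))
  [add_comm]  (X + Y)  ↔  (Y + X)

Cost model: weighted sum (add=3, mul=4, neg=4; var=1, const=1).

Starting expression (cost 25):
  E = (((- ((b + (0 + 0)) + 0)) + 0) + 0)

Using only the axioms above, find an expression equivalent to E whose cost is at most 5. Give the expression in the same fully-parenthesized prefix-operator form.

(- b)   [cost 5]

1. [add_zero →] (0 + 0)  →  0;  E = (((- ((b + 0) + 0)) + 0) + 0)
2. [add_zero →] (b + 0)  →  b;  E = (((- (b + 0)) + 0) + 0)
3. [add_zero →] (((- (b + 0)) + 0) + 0)  →  ((- (b + 0)) + 0)
4. [add_zero →] (b + 0)  →  b;  E = ((- b) + 0)
5. [add_zero →] ((- b) + 0)  →  (- b);  cost 5 ≤ 5, done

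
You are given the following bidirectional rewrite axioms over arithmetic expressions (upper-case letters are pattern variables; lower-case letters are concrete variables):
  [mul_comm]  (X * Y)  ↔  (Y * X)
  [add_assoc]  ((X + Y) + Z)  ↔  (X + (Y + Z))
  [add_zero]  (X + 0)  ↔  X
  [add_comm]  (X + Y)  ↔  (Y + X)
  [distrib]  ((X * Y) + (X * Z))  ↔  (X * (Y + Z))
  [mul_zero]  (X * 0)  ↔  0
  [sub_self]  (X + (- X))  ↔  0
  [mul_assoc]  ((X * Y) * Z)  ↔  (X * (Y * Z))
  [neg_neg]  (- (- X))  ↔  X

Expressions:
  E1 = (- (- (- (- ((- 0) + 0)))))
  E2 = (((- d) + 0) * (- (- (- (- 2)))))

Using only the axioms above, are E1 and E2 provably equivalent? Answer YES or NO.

NO

Every axiom is a valid identity, so a rewrite proof would force E1 and E2 to agree under every assignment.
At d=1: E1 = 0 but E2 = -2; they differ, so no derivation exists.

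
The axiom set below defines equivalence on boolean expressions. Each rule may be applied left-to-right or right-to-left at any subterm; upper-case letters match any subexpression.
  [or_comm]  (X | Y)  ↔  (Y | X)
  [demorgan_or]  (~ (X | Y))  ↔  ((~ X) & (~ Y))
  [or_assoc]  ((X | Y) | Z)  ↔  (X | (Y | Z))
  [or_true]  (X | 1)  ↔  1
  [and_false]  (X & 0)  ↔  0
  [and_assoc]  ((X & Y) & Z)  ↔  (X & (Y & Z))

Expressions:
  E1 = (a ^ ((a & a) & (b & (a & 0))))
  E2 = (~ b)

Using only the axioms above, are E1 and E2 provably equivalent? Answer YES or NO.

NO

The axioms are sound identities: if E1 ↔* E2 then E1 and E2 evaluate identically under any assignment.
Under a=0, b=0: E1 evaluates to 0, E2 to 1. Distinct ⇒ no rewrite sequence connects them.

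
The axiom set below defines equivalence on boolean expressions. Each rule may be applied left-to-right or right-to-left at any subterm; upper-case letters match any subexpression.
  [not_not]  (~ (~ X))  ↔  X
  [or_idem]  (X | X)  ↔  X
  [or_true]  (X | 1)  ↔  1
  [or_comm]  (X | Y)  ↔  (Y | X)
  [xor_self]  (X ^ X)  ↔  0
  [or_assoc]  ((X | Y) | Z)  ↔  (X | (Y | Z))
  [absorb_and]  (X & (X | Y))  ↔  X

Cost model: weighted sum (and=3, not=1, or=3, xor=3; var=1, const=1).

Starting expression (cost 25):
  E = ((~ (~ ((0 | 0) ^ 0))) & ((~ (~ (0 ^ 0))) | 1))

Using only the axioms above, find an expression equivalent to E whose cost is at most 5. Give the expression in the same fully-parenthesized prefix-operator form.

(0 ^ 0)   [cost 5]

(1) (0 | 0)  =[or_idem →]=  0    ⊢ ((~ (~ (0 ^ 0))) & ((~ (~ (0 ^ 0))) | 1))
(2) ((~ (~ (0 ^ 0))) & ((~ (~ (0 ^ 0))) | 1))  =[absorb_and →]=  (~ (~ (0 ^ 0)))
(3) (~ (~ (0 ^ 0)))  =[not_not →]=  (0 ^ 0)    ⊢ cost 5, within 5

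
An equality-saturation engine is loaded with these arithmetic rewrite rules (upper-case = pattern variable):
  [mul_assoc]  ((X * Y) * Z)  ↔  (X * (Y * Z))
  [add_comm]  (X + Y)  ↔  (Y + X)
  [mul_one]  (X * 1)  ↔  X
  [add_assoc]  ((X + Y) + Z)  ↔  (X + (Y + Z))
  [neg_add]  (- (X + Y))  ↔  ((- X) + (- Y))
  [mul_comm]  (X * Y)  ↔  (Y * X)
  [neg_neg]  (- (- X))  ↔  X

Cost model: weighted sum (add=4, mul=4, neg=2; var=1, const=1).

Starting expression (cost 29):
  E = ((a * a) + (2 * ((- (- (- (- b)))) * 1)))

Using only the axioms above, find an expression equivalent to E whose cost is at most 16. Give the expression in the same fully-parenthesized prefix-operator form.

(1) ((- (- (- (- b)))) * 1)  =[mul_one →]=  (- (- (- (- b))))    ⊢ ((a * a) + (2 * (- (- (- (- b))))))
(2) (- (- (- (- b))))  =[neg_neg →]=  (- (- b))    ⊢ ((a * a) + (2 * (- (- b))))
(3) (- (- b))  =[neg_neg →]=  b    ⊢ cost 16, within 16

((a * a) + (2 * b))   [cost 16]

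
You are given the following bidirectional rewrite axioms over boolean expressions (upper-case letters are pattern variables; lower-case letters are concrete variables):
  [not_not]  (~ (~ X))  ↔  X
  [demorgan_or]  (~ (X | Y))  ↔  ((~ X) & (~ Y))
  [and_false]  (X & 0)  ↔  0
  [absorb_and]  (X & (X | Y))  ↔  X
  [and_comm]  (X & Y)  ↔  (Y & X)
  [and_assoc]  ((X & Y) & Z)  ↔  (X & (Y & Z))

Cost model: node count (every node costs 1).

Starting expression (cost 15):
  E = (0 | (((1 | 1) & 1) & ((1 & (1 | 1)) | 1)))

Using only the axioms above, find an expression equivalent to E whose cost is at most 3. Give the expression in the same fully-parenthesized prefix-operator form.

(0 | 1)   [cost 3]

(1) ((1 | 1) & 1)  =[and_comm →]=  (1 & (1 | 1))    ⊢ (0 | ((1 & (1 | 1)) & ((1 & (1 | 1)) | 1)))
(2) ((1 & (1 | 1)) & ((1 & (1 | 1)) | 1))  =[absorb_and →]=  (1 & (1 | 1))    ⊢ (0 | (1 & (1 | 1)))
(3) (1 & (1 | 1))  =[absorb_and →]=  1    ⊢ cost 3, within 3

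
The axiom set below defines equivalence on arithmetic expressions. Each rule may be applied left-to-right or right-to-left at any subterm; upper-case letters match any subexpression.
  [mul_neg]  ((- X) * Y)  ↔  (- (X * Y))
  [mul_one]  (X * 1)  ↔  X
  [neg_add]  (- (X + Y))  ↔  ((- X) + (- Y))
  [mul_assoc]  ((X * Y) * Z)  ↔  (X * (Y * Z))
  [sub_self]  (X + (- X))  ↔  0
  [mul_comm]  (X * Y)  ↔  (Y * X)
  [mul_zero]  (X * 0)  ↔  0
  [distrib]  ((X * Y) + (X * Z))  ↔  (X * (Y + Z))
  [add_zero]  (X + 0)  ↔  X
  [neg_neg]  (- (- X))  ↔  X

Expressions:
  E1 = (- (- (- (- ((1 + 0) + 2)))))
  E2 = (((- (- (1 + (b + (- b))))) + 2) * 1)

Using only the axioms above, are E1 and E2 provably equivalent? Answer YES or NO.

YES

(1) (1 + 0)  =[add_zero →]=  1    ⊢ (- (- (- (- (1 + 2)))))
(2) (- (- (1 + 2)))  =[neg_neg →]=  (1 + 2)    ⊢ (- (- (1 + 2)))
(3) (- (- (1 + 2)))  =[neg_neg →]=  (1 + 2)
(4) 1  =[neg_neg ←]=  (- (- 1))    ⊢ ((- (- 1)) + 2)
(5) ((- (- 1)) + 2)  =[mul_one ←]=  (((- (- 1)) + 2) * 1)
(6) 1  =[add_zero ←]=  (1 + 0)    ⊢ (((- (- (1 + 0))) + 2) * 1)
(7) 0  =[sub_self ←]=  (b + (- b))    ⊢ E2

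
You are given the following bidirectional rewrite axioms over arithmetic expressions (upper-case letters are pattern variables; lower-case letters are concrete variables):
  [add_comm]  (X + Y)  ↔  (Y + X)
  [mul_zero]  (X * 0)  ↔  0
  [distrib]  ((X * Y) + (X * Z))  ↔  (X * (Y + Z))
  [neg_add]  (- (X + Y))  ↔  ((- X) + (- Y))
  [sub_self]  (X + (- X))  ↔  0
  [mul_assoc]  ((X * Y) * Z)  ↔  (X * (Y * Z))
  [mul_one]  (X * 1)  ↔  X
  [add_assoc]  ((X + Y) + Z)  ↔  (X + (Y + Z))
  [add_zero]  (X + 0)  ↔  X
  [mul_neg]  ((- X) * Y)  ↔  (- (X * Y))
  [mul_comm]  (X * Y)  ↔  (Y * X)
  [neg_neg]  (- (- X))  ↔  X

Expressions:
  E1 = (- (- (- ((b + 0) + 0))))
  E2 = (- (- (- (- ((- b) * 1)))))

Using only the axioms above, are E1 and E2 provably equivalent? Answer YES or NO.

1. [add_zero →] (b + 0)  →  b;  E1 = (- (- (- (b + 0))))
2. [neg_neg →] (- (- (- (b + 0))))  →  (- (b + 0))
3. [add_zero →] (b + 0)  →  b;  E1 = (- b)
4. [neg_neg ←] b  →  (- (- b));  E1 = (- (- (- b)))
5. [mul_one ←] (- b)  →  ((- b) * 1);  E1 = (- (- ((- b) * 1)))
6. [neg_neg ←] (- (- ((- b) * 1)))  →  (- (- (- (- ((- b) * 1)))));  this is E2

YES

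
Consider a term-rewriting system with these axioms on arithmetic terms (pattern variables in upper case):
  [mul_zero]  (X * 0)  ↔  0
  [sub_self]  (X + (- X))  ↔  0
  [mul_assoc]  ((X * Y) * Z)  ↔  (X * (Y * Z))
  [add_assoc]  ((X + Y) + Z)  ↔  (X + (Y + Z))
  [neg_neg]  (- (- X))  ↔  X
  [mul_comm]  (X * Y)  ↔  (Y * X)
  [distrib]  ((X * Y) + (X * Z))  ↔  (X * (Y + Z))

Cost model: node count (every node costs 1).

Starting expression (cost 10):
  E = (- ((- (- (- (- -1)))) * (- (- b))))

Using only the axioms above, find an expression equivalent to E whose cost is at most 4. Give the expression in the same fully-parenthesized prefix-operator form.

(- (-1 * b))   [cost 4]

1. [neg_neg →] (- (- b))  →  b;  E = (- ((- (- (- (- -1)))) * b))
2. [neg_neg →] (- (- (- (- -1))))  →  (- (- -1));  E = (- ((- (- -1)) * b))
3. [neg_neg →] (- (- -1))  →  -1;  cost 4 ≤ 4, done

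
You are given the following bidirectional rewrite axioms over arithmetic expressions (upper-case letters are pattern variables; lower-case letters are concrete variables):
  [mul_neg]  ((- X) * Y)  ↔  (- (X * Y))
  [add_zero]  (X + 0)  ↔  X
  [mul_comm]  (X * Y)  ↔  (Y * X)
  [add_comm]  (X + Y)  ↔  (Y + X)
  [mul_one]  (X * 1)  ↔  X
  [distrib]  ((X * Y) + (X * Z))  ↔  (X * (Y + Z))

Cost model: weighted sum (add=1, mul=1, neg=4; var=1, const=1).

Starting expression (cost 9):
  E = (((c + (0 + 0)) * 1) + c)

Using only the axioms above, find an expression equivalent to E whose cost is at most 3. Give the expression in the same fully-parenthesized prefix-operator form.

(c + c)   [cost 3]

1. [add_zero →] (0 + 0)  →  0;  E = (((c + 0) * 1) + c)
2. [mul_one →] ((c + 0) * 1)  →  (c + 0);  E = ((c + 0) + c)
3. [add_zero →] (c + 0)  →  c;  cost 3 ≤ 3, done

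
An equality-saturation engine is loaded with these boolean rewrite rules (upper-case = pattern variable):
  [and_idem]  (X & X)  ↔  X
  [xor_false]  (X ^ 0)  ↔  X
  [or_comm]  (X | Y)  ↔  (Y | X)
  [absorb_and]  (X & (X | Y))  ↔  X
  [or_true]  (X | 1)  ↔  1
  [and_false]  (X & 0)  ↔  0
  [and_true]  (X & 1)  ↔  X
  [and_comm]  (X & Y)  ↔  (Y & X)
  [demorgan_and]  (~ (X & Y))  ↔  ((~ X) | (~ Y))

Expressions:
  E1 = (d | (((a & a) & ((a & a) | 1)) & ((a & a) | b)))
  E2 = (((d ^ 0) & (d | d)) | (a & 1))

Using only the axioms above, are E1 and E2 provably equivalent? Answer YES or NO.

YES

step 1: absorb_and (→) rewrites ((a & a) & ((a & a) | 1)) into (a & a), now (d | ((a & a) & ((a & a) | b)))
step 2: absorb_and (→) rewrites ((a & a) & ((a & a) | b)) into (a & a), now (d | (a & a))
step 3: and_idem (→) rewrites (a & a) into a, now (d | a)
step 4: and_true (←) rewrites a into (a & 1), now (d | (a & 1))
step 5: absorb_and (←) rewrites d into (d & (d | d)), now ((d & (d | d)) | (a & 1))
step 6: xor_false (←) rewrites d into (d ^ 0), which is E2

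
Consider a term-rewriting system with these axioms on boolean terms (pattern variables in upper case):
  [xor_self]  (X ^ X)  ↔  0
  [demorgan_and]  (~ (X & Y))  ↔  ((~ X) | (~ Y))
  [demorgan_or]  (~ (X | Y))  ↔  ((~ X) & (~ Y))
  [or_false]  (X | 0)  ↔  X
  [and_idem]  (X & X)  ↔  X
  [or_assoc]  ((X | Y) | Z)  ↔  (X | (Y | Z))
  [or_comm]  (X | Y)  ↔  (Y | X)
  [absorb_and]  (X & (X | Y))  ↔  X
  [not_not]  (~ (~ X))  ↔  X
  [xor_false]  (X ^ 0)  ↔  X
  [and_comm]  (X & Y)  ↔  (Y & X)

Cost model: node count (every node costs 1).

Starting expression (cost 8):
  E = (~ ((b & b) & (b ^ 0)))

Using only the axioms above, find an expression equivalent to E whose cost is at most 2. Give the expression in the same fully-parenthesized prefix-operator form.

(~ b)   [cost 2]

1. [xor_false →] (b ^ 0)  →  b;  E = (~ ((b & b) & b))
2. [and_idem →] (b & b)  →  b;  E = (~ (b & b))
3. [and_idem →] (b & b)  →  b;  cost 2 ≤ 2, done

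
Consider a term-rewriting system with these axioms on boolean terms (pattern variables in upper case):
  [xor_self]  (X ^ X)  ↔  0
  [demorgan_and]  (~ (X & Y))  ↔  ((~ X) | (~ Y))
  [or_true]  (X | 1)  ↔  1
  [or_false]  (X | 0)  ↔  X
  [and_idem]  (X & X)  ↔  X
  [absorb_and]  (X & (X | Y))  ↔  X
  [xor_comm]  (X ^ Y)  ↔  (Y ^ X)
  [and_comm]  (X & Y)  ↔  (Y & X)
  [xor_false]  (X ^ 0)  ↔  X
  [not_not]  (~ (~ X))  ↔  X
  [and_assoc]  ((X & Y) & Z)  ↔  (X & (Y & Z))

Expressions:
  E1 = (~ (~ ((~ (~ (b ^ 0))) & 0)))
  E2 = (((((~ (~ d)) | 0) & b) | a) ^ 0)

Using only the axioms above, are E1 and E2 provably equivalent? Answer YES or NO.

NO

Every axiom is a valid identity, so a rewrite proof would force E1 and E2 to agree under every assignment.
At a=0, b=1, d=1: E1 = 0 but E2 = 1; they differ, so no derivation exists.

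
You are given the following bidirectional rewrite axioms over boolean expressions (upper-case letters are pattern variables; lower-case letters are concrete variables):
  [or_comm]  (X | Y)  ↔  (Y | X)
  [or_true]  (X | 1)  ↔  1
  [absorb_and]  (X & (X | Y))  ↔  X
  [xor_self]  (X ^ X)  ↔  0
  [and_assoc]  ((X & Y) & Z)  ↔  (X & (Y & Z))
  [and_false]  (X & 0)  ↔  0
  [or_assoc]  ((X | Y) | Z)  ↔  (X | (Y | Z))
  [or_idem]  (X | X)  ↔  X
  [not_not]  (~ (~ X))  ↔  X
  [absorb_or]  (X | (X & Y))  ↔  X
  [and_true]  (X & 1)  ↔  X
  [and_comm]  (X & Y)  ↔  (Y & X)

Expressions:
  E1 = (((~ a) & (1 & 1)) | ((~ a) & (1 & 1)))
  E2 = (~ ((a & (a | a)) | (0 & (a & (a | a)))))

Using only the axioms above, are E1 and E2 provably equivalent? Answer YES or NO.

step 1: or_idem (→) rewrites (((~ a) & (1 & 1)) | ((~ a) & (1 & 1))) into ((~ a) & (1 & 1))
step 2: and_true (→) rewrites (1 & 1) into 1, now ((~ a) & 1)
step 3: and_true (→) rewrites ((~ a) & 1) into (~ a)
step 4: absorb_and (←) rewrites a into (a & (a | a)), now (~ (a & (a | a)))
step 5: absorb_or (←) rewrites (a & (a | a)) into ((a & (a | a)) | ((a & (a | a)) & 0)), now (~ ((a & (a | a)) | ((a & (a | a)) & 0)))
step 6: and_comm (→) rewrites ((a & (a | a)) & 0) into (0 & (a & (a | a))), which is E2

YES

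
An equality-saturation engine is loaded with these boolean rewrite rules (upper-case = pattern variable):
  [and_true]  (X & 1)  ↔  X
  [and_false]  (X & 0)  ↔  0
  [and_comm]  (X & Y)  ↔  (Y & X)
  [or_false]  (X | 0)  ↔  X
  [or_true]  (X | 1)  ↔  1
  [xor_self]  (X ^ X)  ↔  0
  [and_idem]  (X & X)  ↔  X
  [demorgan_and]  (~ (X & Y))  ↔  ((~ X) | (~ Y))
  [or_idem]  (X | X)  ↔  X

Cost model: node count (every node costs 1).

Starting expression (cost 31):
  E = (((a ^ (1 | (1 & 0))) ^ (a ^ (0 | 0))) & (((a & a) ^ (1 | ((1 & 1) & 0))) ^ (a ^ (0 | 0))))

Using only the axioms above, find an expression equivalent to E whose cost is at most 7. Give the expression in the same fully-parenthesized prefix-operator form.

((a ^ 1) ^ (a ^ 0))   [cost 7]

(1) (1 & 1)  =[and_idem →]=  1    ⊢ (((a ^ (1 | (1 & 0))) ^ (a ^ (0 | 0))) & (((a & a) ^ (1 | (1 & 0))) ^ (a ^ (0 | 0))))
(2) (a & a)  =[and_idem →]=  a    ⊢ (((a ^ (1 | (1 & 0))) ^ (a ^ (0 | 0))) & ((a ^ (1 | (1 & 0))) ^ (a ^ (0 | 0))))
(3) (((a ^ (1 | (1 & 0))) ^ (a ^ (0 | 0))) & ((a ^ (1 | (1 & 0))) ^ (a ^ (0 | 0))))  =[and_idem →]=  ((a ^ (1 | (1 & 0))) ^ (a ^ (0 | 0)))
(4) (0 | 0)  =[or_false →]=  0    ⊢ ((a ^ (1 | (1 & 0))) ^ (a ^ 0))
(5) (1 & 0)  =[and_false →]=  0    ⊢ ((a ^ (1 | 0)) ^ (a ^ 0))
(6) (1 | 0)  =[or_false →]=  1    ⊢ cost 7, within 7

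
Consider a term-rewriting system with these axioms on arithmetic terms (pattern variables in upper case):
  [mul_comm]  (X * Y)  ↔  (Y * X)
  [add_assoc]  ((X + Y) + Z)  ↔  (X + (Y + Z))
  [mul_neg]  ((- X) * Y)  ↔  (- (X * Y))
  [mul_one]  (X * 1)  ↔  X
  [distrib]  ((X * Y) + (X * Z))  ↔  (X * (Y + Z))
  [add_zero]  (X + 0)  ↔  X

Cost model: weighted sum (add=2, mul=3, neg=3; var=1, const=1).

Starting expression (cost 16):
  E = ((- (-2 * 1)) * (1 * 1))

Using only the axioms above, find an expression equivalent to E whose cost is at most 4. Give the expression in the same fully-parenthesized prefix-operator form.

(1) (-2 * 1)  =[mul_one →]=  -2    ⊢ ((- -2) * (1 * 1))
(2) (1 * 1)  =[mul_one →]=  1    ⊢ ((- -2) * 1)
(3) ((- -2) * 1)  =[mul_one →]=  (- -2)    ⊢ cost 4, within 4

(- -2)   [cost 4]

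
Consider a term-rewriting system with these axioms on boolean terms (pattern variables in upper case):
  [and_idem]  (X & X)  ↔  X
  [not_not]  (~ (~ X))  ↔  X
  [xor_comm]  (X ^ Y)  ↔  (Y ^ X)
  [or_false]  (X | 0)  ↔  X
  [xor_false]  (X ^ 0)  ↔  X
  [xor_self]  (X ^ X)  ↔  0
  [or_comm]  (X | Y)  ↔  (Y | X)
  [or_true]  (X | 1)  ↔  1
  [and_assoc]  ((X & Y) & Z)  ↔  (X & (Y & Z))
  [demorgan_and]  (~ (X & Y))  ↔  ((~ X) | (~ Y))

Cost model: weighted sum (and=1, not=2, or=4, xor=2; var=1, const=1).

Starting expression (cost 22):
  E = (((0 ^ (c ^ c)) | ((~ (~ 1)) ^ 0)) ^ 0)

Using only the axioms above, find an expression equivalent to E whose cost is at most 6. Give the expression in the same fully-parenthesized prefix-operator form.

1. [xor_false →] (((0 ^ (c ^ c)) | ((~ (~ 1)) ^ 0)) ^ 0)  →  ((0 ^ (c ^ c)) | ((~ (~ 1)) ^ 0))
2. [not_not →] (~ (~ 1))  →  1;  E = ((0 ^ (c ^ c)) | (1 ^ 0))
3. [xor_self →] (c ^ c)  →  0;  E = ((0 ^ 0) | (1 ^ 0))
4. [xor_false →] (1 ^ 0)  →  1;  E = ((0 ^ 0) | 1)
5. [or_comm →] ((0 ^ 0) | 1)  →  (1 | (0 ^ 0))
6. [xor_false →] (0 ^ 0)  →  0;  cost 6 ≤ 6, done

(1 | 0)   [cost 6]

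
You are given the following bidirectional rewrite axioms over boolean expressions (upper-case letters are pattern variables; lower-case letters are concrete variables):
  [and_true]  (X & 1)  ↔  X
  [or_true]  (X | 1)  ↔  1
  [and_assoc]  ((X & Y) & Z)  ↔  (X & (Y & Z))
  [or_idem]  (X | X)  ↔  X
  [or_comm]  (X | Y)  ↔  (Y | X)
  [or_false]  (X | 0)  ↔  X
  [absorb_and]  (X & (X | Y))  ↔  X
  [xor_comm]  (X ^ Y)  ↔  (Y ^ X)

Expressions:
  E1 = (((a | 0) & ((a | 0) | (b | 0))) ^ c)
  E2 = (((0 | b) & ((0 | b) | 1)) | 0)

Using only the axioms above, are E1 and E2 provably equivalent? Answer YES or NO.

All listed rules preserve value, hence provable equivalence implies equal values everywhere; look for a separating assignment.
a=0, b=0, c=1 gives E1 ↦ 1, E2 ↦ 0; values differ ⇒ not provably equivalent.

NO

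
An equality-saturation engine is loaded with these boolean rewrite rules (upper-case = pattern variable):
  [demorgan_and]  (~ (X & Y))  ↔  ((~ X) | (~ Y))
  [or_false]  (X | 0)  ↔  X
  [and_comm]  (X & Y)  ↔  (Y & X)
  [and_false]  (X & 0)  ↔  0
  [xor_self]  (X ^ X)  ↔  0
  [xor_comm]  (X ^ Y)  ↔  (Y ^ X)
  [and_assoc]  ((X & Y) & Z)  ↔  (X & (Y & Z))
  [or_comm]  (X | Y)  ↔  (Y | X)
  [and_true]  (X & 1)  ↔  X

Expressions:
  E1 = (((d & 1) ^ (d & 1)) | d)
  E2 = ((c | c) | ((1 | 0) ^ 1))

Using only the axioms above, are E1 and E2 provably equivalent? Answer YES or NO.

Every axiom is a valid identity, so a rewrite proof would force E1 and E2 to agree under every assignment.
At c=0, d=1: E1 = 1 but E2 = 0; they differ, so no derivation exists.

NO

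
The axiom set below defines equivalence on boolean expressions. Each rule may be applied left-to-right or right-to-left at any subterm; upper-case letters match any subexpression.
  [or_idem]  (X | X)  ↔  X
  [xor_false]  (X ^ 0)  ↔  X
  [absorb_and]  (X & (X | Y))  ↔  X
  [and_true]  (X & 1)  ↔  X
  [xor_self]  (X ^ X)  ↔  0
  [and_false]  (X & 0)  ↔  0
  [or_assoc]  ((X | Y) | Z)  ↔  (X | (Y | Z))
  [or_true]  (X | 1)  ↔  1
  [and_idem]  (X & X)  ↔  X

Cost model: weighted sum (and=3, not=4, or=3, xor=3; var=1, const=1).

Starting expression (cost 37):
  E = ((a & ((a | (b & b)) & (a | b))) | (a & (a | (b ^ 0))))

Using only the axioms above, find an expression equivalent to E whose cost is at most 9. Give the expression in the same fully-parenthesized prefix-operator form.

(a & (a | b))   [cost 9]

1. [and_idem →] (b & b)  →  b;  E = ((a & ((a | b) & (a | b))) | (a & (a | (b ^ 0))))
2. [xor_false →] (b ^ 0)  →  b;  E = ((a & ((a | b) & (a | b))) | (a & (a | b)))
3. [and_idem →] ((a | b) & (a | b))  →  (a | b);  E = ((a & (a | b)) | (a & (a | b)))
4. [or_idem →] ((a & (a | b)) | (a & (a | b)))  →  (a & (a | b));  cost 9 ≤ 9, done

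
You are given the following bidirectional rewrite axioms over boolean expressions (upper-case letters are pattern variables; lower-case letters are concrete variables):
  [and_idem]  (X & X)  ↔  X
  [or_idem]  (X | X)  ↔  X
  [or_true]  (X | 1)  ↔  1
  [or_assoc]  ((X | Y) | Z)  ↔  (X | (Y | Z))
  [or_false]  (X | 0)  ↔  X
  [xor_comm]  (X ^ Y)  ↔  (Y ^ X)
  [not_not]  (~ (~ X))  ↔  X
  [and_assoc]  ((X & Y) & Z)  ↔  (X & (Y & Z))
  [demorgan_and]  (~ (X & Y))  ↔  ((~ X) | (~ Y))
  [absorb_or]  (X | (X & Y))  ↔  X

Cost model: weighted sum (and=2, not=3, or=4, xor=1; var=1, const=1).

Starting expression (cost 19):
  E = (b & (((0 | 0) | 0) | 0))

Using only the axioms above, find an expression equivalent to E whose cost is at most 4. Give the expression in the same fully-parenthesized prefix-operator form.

step 1: or_false (→) rewrites ((0 | 0) | 0) into (0 | 0), now (b & ((0 | 0) | 0))
step 2: or_false (→) rewrites ((0 | 0) | 0) into (0 | 0), now (b & (0 | 0))
step 3: or_idem (→) rewrites (0 | 0) into 0, reaching cost 4 (bound 4)

(b & 0)   [cost 4]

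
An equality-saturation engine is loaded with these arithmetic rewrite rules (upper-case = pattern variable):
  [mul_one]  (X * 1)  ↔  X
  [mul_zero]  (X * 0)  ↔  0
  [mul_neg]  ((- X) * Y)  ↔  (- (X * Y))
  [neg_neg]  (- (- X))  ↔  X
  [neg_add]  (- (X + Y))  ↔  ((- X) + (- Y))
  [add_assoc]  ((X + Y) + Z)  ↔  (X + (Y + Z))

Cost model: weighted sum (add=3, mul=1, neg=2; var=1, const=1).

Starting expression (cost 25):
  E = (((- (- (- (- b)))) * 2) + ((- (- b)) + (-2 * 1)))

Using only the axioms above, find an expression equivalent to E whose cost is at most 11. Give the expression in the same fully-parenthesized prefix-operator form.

((b * 2) + (b + -2))   [cost 11]

step 1: neg_neg (→) rewrites (- (- (- b))) into (- b), now (((- (- b)) * 2) + ((- (- b)) + (-2 * 1)))
step 2: mul_one (→) rewrites (-2 * 1) into -2, now (((- (- b)) * 2) + ((- (- b)) + -2))
step 3: neg_neg (→) rewrites (- (- b)) into b, now ((b * 2) + ((- (- b)) + -2))
step 4: neg_neg (→) rewrites (- (- b)) into b, reaching cost 11 (bound 11)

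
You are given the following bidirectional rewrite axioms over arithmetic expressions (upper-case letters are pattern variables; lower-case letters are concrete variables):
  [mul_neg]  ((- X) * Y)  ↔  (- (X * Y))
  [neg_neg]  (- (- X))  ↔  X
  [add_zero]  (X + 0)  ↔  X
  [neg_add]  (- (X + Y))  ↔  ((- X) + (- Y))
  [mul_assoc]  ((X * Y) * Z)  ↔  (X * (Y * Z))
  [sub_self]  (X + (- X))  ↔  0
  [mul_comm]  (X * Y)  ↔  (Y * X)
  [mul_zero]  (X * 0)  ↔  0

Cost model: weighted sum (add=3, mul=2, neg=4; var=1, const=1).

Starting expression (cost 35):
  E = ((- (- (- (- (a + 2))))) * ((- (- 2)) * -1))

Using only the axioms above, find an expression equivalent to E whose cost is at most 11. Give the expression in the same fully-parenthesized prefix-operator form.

step 1: neg_neg (→) rewrites (- (- (- (a + 2)))) into (- (a + 2)), now ((- (- (a + 2))) * ((- (- 2)) * -1))
step 2: neg_neg (→) rewrites (- (- 2)) into 2, now ((- (- (a + 2))) * (2 * -1))
step 3: neg_neg (→) rewrites (- (- (a + 2))) into (a + 2), reaching cost 11 (bound 11)

((a + 2) * (2 * -1))   [cost 11]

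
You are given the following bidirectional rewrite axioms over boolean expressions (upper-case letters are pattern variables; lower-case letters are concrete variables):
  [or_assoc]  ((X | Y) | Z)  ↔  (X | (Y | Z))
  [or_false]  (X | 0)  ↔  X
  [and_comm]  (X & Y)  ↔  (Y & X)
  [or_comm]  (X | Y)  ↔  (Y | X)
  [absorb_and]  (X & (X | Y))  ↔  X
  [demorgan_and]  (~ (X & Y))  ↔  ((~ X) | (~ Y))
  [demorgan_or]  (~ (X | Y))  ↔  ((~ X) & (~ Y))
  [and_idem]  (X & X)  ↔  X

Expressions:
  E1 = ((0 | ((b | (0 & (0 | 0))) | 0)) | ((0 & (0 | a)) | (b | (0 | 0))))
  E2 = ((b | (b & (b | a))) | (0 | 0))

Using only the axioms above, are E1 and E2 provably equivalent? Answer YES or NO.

step 1: absorb_and (→) rewrites (0 & (0 | 0)) into 0, now ((0 | ((b | 0) | 0)) | ((0 & (0 | a)) | (b | (0 | 0))))
step 2: absorb_and (→) rewrites (0 & (0 | a)) into 0, now ((0 | ((b | 0) | 0)) | (0 | (b | (0 | 0))))
step 3: or_false (→) rewrites (0 | 0) into 0, now ((0 | ((b | 0) | 0)) | (0 | (b | 0)))
step 4: or_comm (→) rewrites (0 | ((b | 0) | 0)) into (((b | 0) | 0) | 0), now ((((b | 0) | 0) | 0) | (0 | (b | 0)))
step 5: or_false (→) rewrites (((b | 0) | 0) | 0) into ((b | 0) | 0), now (((b | 0) | 0) | (0 | (b | 0)))
step 6: or_false (→) rewrites (b | 0) into b, now (((b | 0) | 0) | (0 | b))
step 7: or_false (→) rewrites ((b | 0) | 0) into (b | 0), now ((b | 0) | (0 | b))
step 8: or_false (→) rewrites (b | 0) into b, now (b | (0 | b))
step 9: or_comm (→) rewrites (0 | b) into (b | 0), now (b | (b | 0))
step 10: or_false (→) rewrites (b | 0) into b, now (b | b)
step 11: or_false (←) rewrites (b | b) into ((b | b) | 0)
step 12: or_false (←) rewrites 0 into (0 | 0), now ((b | b) | (0 | 0))
step 13: absorb_and (←) rewrites b into (b & (b | a)), which is E2

YES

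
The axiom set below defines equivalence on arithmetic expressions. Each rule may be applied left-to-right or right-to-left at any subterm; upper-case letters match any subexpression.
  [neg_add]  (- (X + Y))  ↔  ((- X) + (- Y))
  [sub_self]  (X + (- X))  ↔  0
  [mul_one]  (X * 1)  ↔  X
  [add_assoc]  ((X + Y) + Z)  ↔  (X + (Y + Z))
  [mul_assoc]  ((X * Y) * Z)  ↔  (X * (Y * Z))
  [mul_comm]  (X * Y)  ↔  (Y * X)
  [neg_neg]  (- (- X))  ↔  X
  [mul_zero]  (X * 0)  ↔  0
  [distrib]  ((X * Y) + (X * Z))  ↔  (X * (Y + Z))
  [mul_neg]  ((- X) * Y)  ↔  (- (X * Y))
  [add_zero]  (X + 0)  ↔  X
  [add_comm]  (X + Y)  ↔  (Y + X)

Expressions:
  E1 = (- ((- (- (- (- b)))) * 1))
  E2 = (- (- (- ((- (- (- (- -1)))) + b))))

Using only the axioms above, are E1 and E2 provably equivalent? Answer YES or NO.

NO

Every axiom is a valid identity, so a rewrite proof would force E1 and E2 to agree under every assignment.
At b=0: E1 = 0 but E2 = 1; they differ, so no derivation exists.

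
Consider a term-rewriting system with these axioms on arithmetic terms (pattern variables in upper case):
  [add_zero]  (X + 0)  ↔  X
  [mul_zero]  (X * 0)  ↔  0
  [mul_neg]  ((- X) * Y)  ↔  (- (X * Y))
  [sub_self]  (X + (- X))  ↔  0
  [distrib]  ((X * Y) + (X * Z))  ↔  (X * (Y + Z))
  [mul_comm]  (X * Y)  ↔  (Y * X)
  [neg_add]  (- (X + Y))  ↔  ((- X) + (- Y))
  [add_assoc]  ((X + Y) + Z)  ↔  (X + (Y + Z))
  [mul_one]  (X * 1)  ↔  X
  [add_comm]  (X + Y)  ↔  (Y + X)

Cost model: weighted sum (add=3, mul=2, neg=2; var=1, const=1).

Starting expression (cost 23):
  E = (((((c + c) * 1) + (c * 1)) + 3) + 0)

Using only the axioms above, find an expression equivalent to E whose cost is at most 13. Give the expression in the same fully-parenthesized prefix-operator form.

((c + c) + (c + 3))   [cost 13]

step 1: mul_one (→) rewrites ((c + c) * 1) into (c + c), now ((((c + c) + (c * 1)) + 3) + 0)
step 2: add_assoc (→) rewrites (((c + c) + (c * 1)) + 3) into ((c + c) + ((c * 1) + 3)), now (((c + c) + ((c * 1) + 3)) + 0)
step 3: add_zero (→) rewrites (((c + c) + ((c * 1) + 3)) + 0) into ((c + c) + ((c * 1) + 3))
step 4: mul_one (→) rewrites (c * 1) into c, reaching cost 13 (bound 13)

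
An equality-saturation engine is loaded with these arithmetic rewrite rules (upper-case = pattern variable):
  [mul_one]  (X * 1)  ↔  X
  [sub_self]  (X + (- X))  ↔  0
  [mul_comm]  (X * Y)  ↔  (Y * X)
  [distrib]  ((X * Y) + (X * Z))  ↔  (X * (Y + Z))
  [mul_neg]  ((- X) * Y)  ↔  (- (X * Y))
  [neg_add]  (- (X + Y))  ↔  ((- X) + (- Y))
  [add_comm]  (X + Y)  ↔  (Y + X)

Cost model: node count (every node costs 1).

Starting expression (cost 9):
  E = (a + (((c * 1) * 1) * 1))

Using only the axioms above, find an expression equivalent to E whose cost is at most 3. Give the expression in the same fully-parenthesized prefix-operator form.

step 1: mul_one (→) rewrites ((c * 1) * 1) into (c * 1), now (a + ((c * 1) * 1))
step 2: mul_one (→) rewrites (c * 1) into c, now (a + (c * 1))
step 3: mul_one (→) rewrites (c * 1) into c, reaching cost 3 (bound 3)

(a + c)   [cost 3]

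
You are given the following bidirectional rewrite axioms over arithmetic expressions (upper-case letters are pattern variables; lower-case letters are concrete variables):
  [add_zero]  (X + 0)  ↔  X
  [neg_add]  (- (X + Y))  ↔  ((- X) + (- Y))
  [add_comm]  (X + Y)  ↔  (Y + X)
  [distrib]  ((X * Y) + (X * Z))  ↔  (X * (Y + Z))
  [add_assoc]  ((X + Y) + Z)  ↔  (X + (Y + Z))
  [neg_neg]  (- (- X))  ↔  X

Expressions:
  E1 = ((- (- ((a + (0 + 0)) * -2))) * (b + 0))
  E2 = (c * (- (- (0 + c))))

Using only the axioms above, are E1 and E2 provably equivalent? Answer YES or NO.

Every axiom is a valid identity, so a rewrite proof would force E1 and E2 to agree under every assignment.
At a=0, b=0, c=1: E1 = 0 but E2 = 1; they differ, so no derivation exists.

NO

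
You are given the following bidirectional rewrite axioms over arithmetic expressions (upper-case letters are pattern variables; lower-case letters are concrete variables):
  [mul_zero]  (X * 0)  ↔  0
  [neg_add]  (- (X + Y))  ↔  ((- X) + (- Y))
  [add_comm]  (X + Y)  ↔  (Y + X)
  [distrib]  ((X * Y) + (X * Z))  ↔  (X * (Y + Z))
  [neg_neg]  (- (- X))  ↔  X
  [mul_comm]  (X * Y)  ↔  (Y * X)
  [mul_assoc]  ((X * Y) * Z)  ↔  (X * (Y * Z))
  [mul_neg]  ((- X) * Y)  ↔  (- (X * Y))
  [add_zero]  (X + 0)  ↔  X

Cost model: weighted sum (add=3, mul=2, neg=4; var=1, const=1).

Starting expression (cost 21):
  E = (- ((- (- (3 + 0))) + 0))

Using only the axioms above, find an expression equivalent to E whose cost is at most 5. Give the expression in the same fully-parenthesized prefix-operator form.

(- 3)   [cost 5]

step 1: neg_neg (→) rewrites (- (- (3 + 0))) into (3 + 0), now (- ((3 + 0) + 0))
step 2: add_zero (→) rewrites (3 + 0) into 3, now (- (3 + 0))
step 3: add_zero (→) rewrites (3 + 0) into 3, reaching cost 5 (bound 5)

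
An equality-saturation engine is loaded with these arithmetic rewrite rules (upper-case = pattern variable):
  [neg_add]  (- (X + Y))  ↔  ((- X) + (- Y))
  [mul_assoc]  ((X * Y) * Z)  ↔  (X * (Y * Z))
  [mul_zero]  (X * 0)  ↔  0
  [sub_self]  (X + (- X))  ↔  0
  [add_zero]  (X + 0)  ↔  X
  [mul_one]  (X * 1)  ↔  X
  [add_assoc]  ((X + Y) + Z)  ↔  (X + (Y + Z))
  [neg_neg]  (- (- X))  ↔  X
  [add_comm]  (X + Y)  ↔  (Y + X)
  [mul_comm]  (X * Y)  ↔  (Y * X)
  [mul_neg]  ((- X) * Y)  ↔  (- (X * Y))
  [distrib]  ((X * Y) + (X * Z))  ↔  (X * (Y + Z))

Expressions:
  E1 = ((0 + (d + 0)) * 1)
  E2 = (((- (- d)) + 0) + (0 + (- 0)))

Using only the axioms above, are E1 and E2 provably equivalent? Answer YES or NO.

YES

1. [mul_one →] ((0 + (d + 0)) * 1)  →  (0 + (d + 0))
2. [add_comm →] (0 + (d + 0))  →  ((d + 0) + 0)
3. [add_zero →] ((d + 0) + 0)  →  (d + 0)
4. [sub_self ←] 0  →  (0 + (- 0));  E1 = (d + (0 + (- 0)))
5. [add_zero ←] d  →  (d + 0);  E1 = ((d + 0) + (0 + (- 0)))
6. [neg_neg ←] d  →  (- (- d));  this is E2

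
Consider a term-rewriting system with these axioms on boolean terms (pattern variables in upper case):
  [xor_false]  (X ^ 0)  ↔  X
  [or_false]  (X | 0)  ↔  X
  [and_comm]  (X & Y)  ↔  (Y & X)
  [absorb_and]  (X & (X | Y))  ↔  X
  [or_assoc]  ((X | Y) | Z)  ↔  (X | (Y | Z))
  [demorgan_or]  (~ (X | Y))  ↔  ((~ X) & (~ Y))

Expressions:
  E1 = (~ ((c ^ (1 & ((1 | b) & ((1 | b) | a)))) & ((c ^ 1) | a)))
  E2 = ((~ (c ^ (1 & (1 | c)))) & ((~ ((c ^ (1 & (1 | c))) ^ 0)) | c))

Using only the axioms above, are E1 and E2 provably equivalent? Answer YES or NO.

YES

step 1: absorb_and (→) rewrites ((1 | b) & ((1 | b) | a)) into (1 | b), now (~ ((c ^ (1 & (1 | b))) & ((c ^ 1) | a)))
step 2: absorb_and (→) rewrites (1 & (1 | b)) into 1, now (~ ((c ^ 1) & ((c ^ 1) | a)))
step 3: absorb_and (→) rewrites ((c ^ 1) & ((c ^ 1) | a)) into (c ^ 1), now (~ (c ^ 1))
step 4: absorb_and (←) rewrites 1 into (1 & (1 | c)), now (~ (c ^ (1 & (1 | c))))
step 5: absorb_and (←) rewrites (~ (c ^ (1 & (1 | c)))) into ((~ (c ^ (1 & (1 | c)))) & ((~ (c ^ (1 & (1 | c)))) | c))
step 6: xor_false (←) rewrites (c ^ (1 & (1 | c))) into ((c ^ (1 & (1 | c))) ^ 0), which is E2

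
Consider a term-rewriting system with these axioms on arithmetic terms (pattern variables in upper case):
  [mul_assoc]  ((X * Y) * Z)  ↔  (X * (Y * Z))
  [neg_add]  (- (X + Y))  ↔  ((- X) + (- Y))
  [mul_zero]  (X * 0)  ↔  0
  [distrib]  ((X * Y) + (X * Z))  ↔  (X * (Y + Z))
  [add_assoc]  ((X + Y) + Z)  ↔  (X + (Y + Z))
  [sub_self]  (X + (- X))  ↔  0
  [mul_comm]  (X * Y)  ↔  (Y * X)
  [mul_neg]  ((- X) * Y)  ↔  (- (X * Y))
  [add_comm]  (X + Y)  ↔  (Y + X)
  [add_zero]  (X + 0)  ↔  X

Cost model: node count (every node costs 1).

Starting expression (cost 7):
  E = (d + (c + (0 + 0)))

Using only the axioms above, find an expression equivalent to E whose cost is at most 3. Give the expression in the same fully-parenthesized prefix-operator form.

1. [add_zero →] (0 + 0)  →  0;  E = (d + (c + 0))
2. [add_zero →] (c + 0)  →  c;  cost 3 ≤ 3, done

(d + c)   [cost 3]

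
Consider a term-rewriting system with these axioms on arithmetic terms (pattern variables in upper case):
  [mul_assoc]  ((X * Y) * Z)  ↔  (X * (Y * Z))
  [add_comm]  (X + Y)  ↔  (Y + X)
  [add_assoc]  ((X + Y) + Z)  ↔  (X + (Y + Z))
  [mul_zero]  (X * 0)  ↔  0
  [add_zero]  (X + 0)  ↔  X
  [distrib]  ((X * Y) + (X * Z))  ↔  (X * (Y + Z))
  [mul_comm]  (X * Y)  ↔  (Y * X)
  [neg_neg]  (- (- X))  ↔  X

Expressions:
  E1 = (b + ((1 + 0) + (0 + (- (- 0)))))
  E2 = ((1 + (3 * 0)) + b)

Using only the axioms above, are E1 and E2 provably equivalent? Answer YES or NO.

(1) (- (- 0))  =[neg_neg →]=  0    ⊢ (b + ((1 + 0) + (0 + 0)))
(2) (b + ((1 + 0) + (0 + 0)))  =[add_comm →]=  (((1 + 0) + (0 + 0)) + b)
(3) (0 + 0)  =[add_zero →]=  0    ⊢ (((1 + 0) + 0) + b)
(4) (1 + 0)  =[add_zero →]=  1    ⊢ ((1 + 0) + b)
(5) 0  =[mul_zero ←]=  (3 * 0)    ⊢ E2

YES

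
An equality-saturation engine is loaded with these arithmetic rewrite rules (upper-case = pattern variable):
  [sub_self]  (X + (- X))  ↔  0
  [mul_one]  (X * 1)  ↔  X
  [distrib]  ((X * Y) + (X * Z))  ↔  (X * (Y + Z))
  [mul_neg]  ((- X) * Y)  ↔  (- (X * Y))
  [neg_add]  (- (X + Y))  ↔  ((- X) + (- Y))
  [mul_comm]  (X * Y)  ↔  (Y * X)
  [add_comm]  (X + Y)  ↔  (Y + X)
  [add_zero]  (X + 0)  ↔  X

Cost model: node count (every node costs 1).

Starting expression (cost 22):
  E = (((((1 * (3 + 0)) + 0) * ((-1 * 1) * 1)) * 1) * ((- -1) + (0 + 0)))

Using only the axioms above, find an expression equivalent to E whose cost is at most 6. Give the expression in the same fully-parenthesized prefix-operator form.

(1) ((((1 * (3 + 0)) + 0) * ((-1 * 1) * 1)) * 1)  =[mul_one →]=  (((1 * (3 + 0)) + 0) * ((-1 * 1) * 1))    ⊢ ((((1 * (3 + 0)) + 0) * ((-1 * 1) * 1)) * ((- -1) + (0 + 0)))
(2) (0 + 0)  =[add_zero →]=  0    ⊢ ((((1 * (3 + 0)) + 0) * ((-1 * 1) * 1)) * ((- -1) + 0))
(3) ((1 * (3 + 0)) + 0)  =[add_zero →]=  (1 * (3 + 0))    ⊢ (((1 * (3 + 0)) * ((-1 * 1) * 1)) * ((- -1) + 0))
(4) (-1 * 1)  =[mul_one →]=  -1    ⊢ (((1 * (3 + 0)) * (-1 * 1)) * ((- -1) + 0))
(5) (-1 * 1)  =[mul_one →]=  -1    ⊢ (((1 * (3 + 0)) * -1) * ((- -1) + 0))
(6) ((- -1) + 0)  =[add_zero →]=  (- -1)    ⊢ (((1 * (3 + 0)) * -1) * (- -1))
(7) (1 * (3 + 0))  =[mul_comm →]=  ((3 + 0) * 1)    ⊢ ((((3 + 0) * 1) * -1) * (- -1))
(8) ((3 + 0) * 1)  =[mul_one →]=  (3 + 0)    ⊢ (((3 + 0) * -1) * (- -1))
(9) (3 + 0)  =[add_zero →]=  3    ⊢ cost 6, within 6

((3 * -1) * (- -1))   [cost 6]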